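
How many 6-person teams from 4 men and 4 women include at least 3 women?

Sum over valid woman counts:
C(4,3)C(4,3) = 16
C(4,4)C(4,2) = 6
Total: 16 + 6.

Final answer: 22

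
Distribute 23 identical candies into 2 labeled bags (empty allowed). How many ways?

Stars and bars: C(n+k-1, k-1) = C(24,1).

Final answer: C(24,1) = 24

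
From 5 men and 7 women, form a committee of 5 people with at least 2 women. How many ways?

Sum over valid woman counts:
C(7,2)C(5,3) = 210
C(7,3)C(5,2) = 350
C(7,4)C(5,1) = 175
C(7,5)C(5,0) = 21
Total: 210 + 350 + 175 + 21.

Final answer: 756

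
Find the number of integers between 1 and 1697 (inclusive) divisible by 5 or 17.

Multiples of 5: 339. Multiples of 17: 99. Of both (lcm=85): 19.
By inclusion-exclusion: 339 + 99 - 19.

Final answer: 419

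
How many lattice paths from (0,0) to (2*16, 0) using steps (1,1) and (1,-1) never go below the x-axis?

Total monotonic paths to (16,16): C(32,16) = 601080390.
Reflecting each bad path at its first crossing gives a bijection with paths to (15,17): C(32,17) = 565722720.
Valid Dyck paths: 601080390 - 565722720.
(These counts are the Catalan numbers.)

Final answer: C_{16} = 35357670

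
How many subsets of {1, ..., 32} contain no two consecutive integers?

Let a(n) count such subsets of {1, ..., n}. Either n is excluded (a(n-1) ways) or n is included, forcing n-1 out (a(n-2) ways), so a(n) = a(n-1) + a(n-2) with a(1)=2, a(2)=3.
Building up term by term: a(1)=2, a(2)=3, a(3)=5, a(4)=8, a(5)=13, a(6)=21, a(7)=34, a(8)=55, a(9)=89, a(10)=144, a(11)=233, a(12)=377, a(13)=610, a(14)=987, a(15)=1597, a(16)=2584, a(17)=4181, a(18)=6765, a(19)=10946, a(20)=17711, a(21)=28657, a(22)=46368, a(23)=75025, a(24)=121393, a(25)=196418, a(26)=317811, a(27)=514229, a(28)=832040, a(29)=1346269, a(30)=2178309, a(31)=3524578, a(32)=5702887.

Final answer: 5702887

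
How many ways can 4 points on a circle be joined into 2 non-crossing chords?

This is counted by the nth Catalan number C_n. Here n = 4/2 = 2.
C_n = C(2n,n) - C(2n,n+1), so C_{2} = C(4,2) - C(4,3) = 6 - 4.

Final answer: C_{2} = 2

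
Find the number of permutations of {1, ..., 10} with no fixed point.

D(n) = (n-1)(D(n-1) + D(n-2)), D(0)=1, D(1)=0.
D(2) = 1 x (0 + 1) = 1
D(3) = 2 x (1 + 0) = 2
D(4) = 3 x (2 + 1) = 9
D(5) = 4 x (9 + 2) = 44
D(6) = 5 x (44 + 9) = 265
D(7) = 6 x (265 + 44) = 1854
D(8) = 7 x (1854 + 265) = 14833
D(9) = 8 x (14833 + 1854) = 133496
D(10) = 9 x (D(9) + D(8)) = 9 x (133496 + 14833)

Final answer: D(10) = 1334961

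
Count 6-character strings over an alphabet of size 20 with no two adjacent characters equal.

Let g(n) count such strings. g(1) = 20, and each valid string of length n-1 extends in 19 ways (any symbol but the last), so g(n) = 19 g(n-1).
Total: g(6) = 20 x 19^5.

Final answer: 20 x 19^{5} = 49521980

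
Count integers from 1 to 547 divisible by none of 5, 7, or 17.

|div by 5|=109, |div by 7|=78, |div by 17|=32.
|div by 5&7|=15, |div by 5&17|=6, |div by 7&17|=4, |div by all|=0.
By inclusion-exclusion, divisible by at least one: 109+78+32-15-6-4+0 = 194.
Not divisible by any: 547 - 194.

Final answer: 353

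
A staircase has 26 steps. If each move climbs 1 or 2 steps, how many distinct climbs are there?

Let f(n) count the ways. The last step is size 1 or 2, so f(n) = f(n-1) + f(n-2) with f(1)=1, f(2)=2.
Building up term by term: f(1)=1, f(2)=2, f(3)=3, f(4)=5, f(5)=8, f(6)=13, f(7)=21, f(8)=34, f(9)=55, f(10)=89, f(11)=144, f(12)=233, f(13)=377, f(14)=610, f(15)=987, f(16)=1597, f(17)=2584, f(18)=4181, f(19)=6765, f(20)=10946, f(21)=17711, f(22)=28657, f(23)=46368, f(24)=75025, f(25)=121393, f(26)=196418.

Final answer: 196418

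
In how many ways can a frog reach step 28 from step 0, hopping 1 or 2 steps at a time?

Condition on the final move: it is a 1-step (f(n-1) ways to get there) or a 2-step (f(n-2) ways), so f(n) = f(n-1) + f(n-2), with f(1)=1, f(2)=2.
Building up term by term: f(1)=1, f(2)=2, f(3)=3, f(4)=5, f(5)=8, f(6)=13, f(7)=21, f(8)=34, f(9)=55, f(10)=89, f(11)=144, f(12)=233, f(13)=377, f(14)=610, f(15)=987, f(16)=1597, f(17)=2584, f(18)=4181, f(19)=6765, f(20)=10946, f(21)=17711, f(22)=28657, f(23)=46368, f(24)=75025, f(25)=121393, f(26)=196418, f(27)=317811, f(28)=514229.

Final answer: 514229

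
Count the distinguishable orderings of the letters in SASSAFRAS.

Letters (A:3, F:1, R:1, S:4). Total letters: 9.
Permutations = 9!/(4! x 3!).

Final answer: 2520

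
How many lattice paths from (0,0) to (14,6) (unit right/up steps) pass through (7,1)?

Paths (0,0)->(7,1): C(8,1) = 8.
Paths (7,1)->(14,6): C(12,5) = 792.
By multiplication principle: 8 x 792.

Final answer: 6336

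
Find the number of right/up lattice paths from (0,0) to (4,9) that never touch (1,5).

Total paths to (4,9): C(13,9) = 715.
Paths through (1,5): C(6,5) x C(7,4) = 210.
Avoiding (1,5): 715 - 210.

Final answer: 505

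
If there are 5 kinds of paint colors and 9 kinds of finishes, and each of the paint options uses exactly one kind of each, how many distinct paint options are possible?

By the multiplication principle: 5 x 9.

Final answer: 45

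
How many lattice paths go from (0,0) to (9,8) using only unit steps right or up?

Each path has 9 right steps and 8 up steps in some order (17 steps total).
Choose which 8 of the 17 steps are up: C(17,8).

Final answer: C(17,8) = 24310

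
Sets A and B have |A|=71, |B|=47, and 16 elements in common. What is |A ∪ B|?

|A union B| = |A| + |B| - |A intersect B| = 71 + 47 - 16.

Final answer: 102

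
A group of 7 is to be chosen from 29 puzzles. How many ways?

C(29,7) = 29!/(7! x 22!).

Final answer: \binom{29}{7} = 1560780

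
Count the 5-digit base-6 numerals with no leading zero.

These are the integers in [6^4, 6^5), so the count is 6^5 - 6^4 = 5 x 6^4.

Final answer: 6480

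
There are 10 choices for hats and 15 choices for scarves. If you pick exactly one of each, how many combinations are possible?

By the multiplication principle: 10 x 15.

Final answer: 150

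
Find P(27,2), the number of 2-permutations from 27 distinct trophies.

P(27,2) = 27!/(27-2)! = 27!/25!.

Final answer: P(27,2) = 702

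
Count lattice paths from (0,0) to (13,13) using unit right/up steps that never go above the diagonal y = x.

Total monotonic paths to (13,13): C(26,13) = 10400600.
Reflecting each bad path at its first crossing gives a bijection with paths to (12,14): C(26,14) = 9657700.
Valid Dyck paths: 10400600 - 9657700.
(These counts are the Catalan numbers.)

Final answer: C_{13} = 742900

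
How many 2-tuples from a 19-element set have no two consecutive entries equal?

Let g(n) count such strings. g(1) = 19, and each valid string of length n-1 extends in 18 ways (any symbol but the last), so g(n) = 18 g(n-1).
Total: g(2) = 19 x 18^1.

Final answer: 19 x 18^{1} = 342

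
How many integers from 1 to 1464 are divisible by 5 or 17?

Multiples of 5: 292. Multiples of 17: 86. Of both (lcm=85): 17.
By inclusion-exclusion: 292 + 86 - 17.

Final answer: 361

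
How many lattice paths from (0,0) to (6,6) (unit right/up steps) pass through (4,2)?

Paths (0,0)->(4,2): C(6,2) = 15.
Paths (4,2)->(6,6): C(6,4) = 15.
By multiplication principle: 15 x 15.

Final answer: 225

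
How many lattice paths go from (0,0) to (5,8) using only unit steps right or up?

Each path has 5 right steps and 8 up steps in some order (13 steps total).
Choose which 8 of the 13 steps are up: C(13,8).

Final answer: C(13,8) = 1287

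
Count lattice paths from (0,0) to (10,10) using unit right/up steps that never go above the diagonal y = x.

Total monotonic paths to (10,10): C(20,10) = 184756.
By the reflection principle, paths that go above the diagonal number C(20,11) = 167960.
Valid Dyck paths: 184756 - 167960.
(Check: C(20,10) - C(20,11) = C(20,10)/11, the Catalan number C_{10}.)

Final answer: C_{10} = 16796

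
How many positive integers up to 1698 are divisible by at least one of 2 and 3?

Multiples of 2: 849. Multiples of 3: 566. Of both (lcm=6): 283.
By inclusion-exclusion: 849 + 566 - 283.

Final answer: 1132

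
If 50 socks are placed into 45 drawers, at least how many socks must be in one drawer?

By the pigeonhole principle: ceiling(50/45).

Final answer: 2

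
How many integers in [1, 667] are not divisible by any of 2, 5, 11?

|div by 2|=333, |div by 5|=133, |div by 11|=60.
|div by 2&5|=66, |div by 2&11|=30, |div by 5&11|=12, |div by all|=6.
By inclusion-exclusion, divisible by at least one: 333+133+60-66-30-12+6 = 424.
Not divisible by any: 667 - 424.

Final answer: 243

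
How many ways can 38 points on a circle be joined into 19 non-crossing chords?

This is a standard Catalan-number count: the answer is C_n. Here n = 38/2 = 19.
C_n = C(2n,n)/(n+1), so C_{19} = C(38,19)/20 = 35345263800/20.

Final answer: C_{19} = 1767263190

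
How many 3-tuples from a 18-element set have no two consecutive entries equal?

Let g(n) count such strings. g(1) = 18, and each valid string of length n-1 extends in 17 ways (any symbol but the last), so g(n) = 17 g(n-1).
Total: g(3) = 18 x 17^2.

Final answer: 18 x 17^{2} = 5202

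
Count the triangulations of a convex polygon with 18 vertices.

This is a standard Catalan-number count: the answer is C_n. Here n = 18 - 2 = 16.
Using C_0 = 1 and C_(k+1) = C_k x 2(2k+1)/(k+2), build up term by term: C_1=1, C_2=2, C_3=5, C_4=14, C_5=42, C_6=132, C_7=429, C_8=1430, C_9=4862, C_10=16796, C_11=58786, C_12=208012, C_13=742900, C_14=2674440, C_15=9694845, C_16=35357670.

Final answer: C_{16} = 35357670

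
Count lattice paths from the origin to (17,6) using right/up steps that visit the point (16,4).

Paths (0,0)->(16,4): C(20,4) = 4845.
Paths (16,4)->(17,6): C(3,2) = 3.
By multiplication principle: 4845 x 3.

Final answer: 14535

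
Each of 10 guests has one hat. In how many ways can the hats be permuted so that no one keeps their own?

Use the recurrence D(n) = (n-1)(D(n-1) + D(n-2)) with D(0)=1, D(1)=0.
D(2) = 1 x (0 + 1) = 1
D(3) = 2 x (1 + 0) = 2
D(4) = 3 x (2 + 1) = 9
D(5) = 4 x (9 + 2) = 44
D(6) = 5 x (44 + 9) = 265
D(7) = 6 x (265 + 44) = 1854
D(8) = 7 x (1854 + 265) = 14833
D(9) = 8 x (14833 + 1854) = 133496
D(10) = 9 x (D(9) + D(8)) = 9 x (133496 + 14833)

Final answer: D(10) = 1334961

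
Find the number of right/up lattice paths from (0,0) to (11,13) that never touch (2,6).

Total paths to (11,13): C(24,13) = 2496144.
Paths through (2,6): C(8,6) x C(16,7) = 320320.
Avoiding (2,6): 2496144 - 320320.

Final answer: 2175824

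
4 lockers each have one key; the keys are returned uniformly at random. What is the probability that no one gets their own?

Derangements satisfy D(n) = (n-1)(D(n-1) + D(n-2)), starting from D(0)=1, D(1)=0.
Building up: D(2)=1, D(3)=2, D(4)=9.
Total arrangements: 4! = 24.
Probability = D(4)/4! = 3/8.

Final answer: D(4)/4! = 9/24 = 0.375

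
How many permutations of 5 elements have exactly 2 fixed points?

Choose which 2 elements are fixed: C(5,2) = 10.
Derange the remaining 3 using D(j) = (j-1)(D(j-1) + D(j-2)), D(0)=1, D(1)=0: D(2)=1, D(3)=2.
Total: 10 x 2.

Final answer: C(5,2) D(3) = 20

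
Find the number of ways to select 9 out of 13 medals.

C(13,9) = 13!/(9! x 4!).

Final answer: \binom{13}{9} = 715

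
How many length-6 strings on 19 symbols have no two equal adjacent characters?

Let g(n) count such strings. g(1) = 19, and each valid string of length n-1 extends in 18 ways (any symbol but the last), so g(n) = 18 g(n-1).
Total: g(6) = 19 x 18^5.

Final answer: 19 x 18^{5} = 35901792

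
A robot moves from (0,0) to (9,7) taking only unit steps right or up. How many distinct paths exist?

Each path has 9 right steps and 7 up steps in some order (16 steps total).
Choose which 7 of the 16 steps are up: C(16,7).

Final answer: C(16,7) = 11440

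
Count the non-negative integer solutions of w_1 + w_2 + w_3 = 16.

Stars and bars with 16 stars and 2 bars:
C(16+3-1, 3-1) = C(18,2).

Final answer: C(18,2) = 153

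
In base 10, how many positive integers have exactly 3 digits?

In base 10, the leading digit has 9 choices (1..9); each of the remaining 2 digits has 10 choices.
Total: 9 x 10^2.

Final answer: 900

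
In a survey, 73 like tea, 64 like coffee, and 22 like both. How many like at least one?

|A union B| = |A| + |B| - |A intersect B| = 73 + 64 - 22.

Final answer: 115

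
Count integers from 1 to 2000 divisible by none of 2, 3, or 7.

|div by 2|=1000, |div by 3|=666, |div by 7|=285.
|div by 2&3|=333, |div by 2&7|=142, |div by 3&7|=95, |div by all|=47.
By inclusion-exclusion, divisible by at least one: 1000+666+285-333-142-95+47 = 1428.
Not divisible by any: 2000 - 1428.

Final answer: 572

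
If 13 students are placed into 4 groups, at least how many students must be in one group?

By the pigeonhole principle: ceiling(13/4).

Final answer: 4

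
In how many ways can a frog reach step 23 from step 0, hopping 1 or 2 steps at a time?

Condition on the final move: it is a 1-step (f(n-1) ways to get there) or a 2-step (f(n-2) ways), so f(n) = f(n-1) + f(n-2), with f(1)=1, f(2)=2.
Building up term by term: f(1)=1, f(2)=2, f(3)=3, f(4)=5, f(5)=8, f(6)=13, f(7)=21, f(8)=34, f(9)=55, f(10)=89, f(11)=144, f(12)=233, f(13)=377, f(14)=610, f(15)=987, f(16)=1597, f(17)=2584, f(18)=4181, f(19)=6765, f(20)=10946, f(21)=17711, f(22)=28657, f(23)=46368.

Final answer: 46368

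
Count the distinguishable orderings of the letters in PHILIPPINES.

Letters (E:1, H:1, I:3, L:1, N:1, P:3, S:1). Total letters: 11.
Permutations = 11!/(3! x 3!).

Final answer: 1108800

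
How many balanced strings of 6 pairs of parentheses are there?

The structures are counted by the Catalan number C_n. Here n = 6 (pairs).
C_n = C(2n,n)/(n+1), so C_{6} = C(12,6)/7 = 924/7.

Final answer: C_{6} = 132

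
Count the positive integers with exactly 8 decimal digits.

These are the integers in [10^7, 10^8), so the count is 10^8 - 10^7 = 9 x 10^7.

Final answer: 90000000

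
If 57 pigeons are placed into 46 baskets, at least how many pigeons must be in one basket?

By the pigeonhole principle: ceiling(57/46).

Final answer: 2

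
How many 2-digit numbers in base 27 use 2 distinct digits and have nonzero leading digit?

The leading digit has 26 choices (anything but zero); the next has 26 (anything but the first), then 25, and so on, one fewer each time.
Total: 26 x 26.

Final answer: 676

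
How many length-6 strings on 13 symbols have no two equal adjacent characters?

Let g(n) count such strings. g(1) = 13, and each valid string of length n-1 extends in 12 ways (any symbol but the last), so g(n) = 12 g(n-1).
Total: g(6) = 13 x 12^5.

Final answer: 13 x 12^{5} = 3234816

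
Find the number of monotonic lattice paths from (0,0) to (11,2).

Each path has 11 right steps and 2 up steps in some order (13 steps total).
Choose which 2 of the 13 steps are up: C(13,2).

Final answer: C(13,2) = 78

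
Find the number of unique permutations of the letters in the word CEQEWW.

Letters (C:1, E:2, Q:1, W:2). Total letters: 6.
Permutations = 6!/(2! x 2!).

Final answer: 180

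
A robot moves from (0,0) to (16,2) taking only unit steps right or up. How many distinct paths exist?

Each path has 16 right steps and 2 up steps in some order (18 steps total).
Choose which 2 of the 18 steps are up: C(18,2).

Final answer: C(18,2) = 153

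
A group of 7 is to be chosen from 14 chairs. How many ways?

C(14,7) = 14!/(7! x 7!).

Final answer: \binom{14}{7} = 3432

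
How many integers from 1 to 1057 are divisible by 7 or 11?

Multiples of 7: 151. Multiples of 11: 96. Of both (lcm=77): 13.
By inclusion-exclusion: 151 + 96 - 13.

Final answer: 234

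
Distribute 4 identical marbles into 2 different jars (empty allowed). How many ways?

Stars and bars: C(n+k-1, k-1) = C(5,1).

Final answer: C(5,1) = 5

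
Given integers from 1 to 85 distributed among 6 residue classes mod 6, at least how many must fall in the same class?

By pigeonhole with 85 objects and 6 categories: ceiling(85/6).

Final answer: 15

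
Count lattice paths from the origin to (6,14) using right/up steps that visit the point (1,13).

Paths (0,0)->(1,13): C(14,13) = 14.
Paths (1,13)->(6,14): C(6,1) = 6.
By multiplication principle: 14 x 6.

Final answer: 84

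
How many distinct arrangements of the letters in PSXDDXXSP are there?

Letters (D:2, P:2, S:2, X:3). Total letters: 9.
Permutations = 9!/(3! x 2! x 2! x 2!).

Final answer: 7560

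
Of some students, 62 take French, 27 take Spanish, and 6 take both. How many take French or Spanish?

|A union B| = |A| + |B| - |A intersect B| = 62 + 27 - 6.

Final answer: 83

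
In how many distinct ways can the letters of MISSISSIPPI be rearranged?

Letters (I:4, M:1, P:2, S:4). Total letters: 11.
Permutations = 11!/(4! x 4! x 2!).

Final answer: 34650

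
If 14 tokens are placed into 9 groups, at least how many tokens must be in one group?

By the pigeonhole principle: ceiling(14/9).

Final answer: 2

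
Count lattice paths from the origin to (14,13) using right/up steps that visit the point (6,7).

Paths (0,0)->(6,7): C(13,7) = 1716.
Paths (6,7)->(14,13): C(14,6) = 3003.
By multiplication principle: 1716 x 3003.

Final answer: 5153148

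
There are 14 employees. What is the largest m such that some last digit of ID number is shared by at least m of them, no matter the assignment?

There are 10 possible values for last digit of ID number. With 14 employees and 10 categories, by pigeonhole: ceiling(14/10).

Final answer: 2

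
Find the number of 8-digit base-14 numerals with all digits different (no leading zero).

First digit: 13 (nonzero). Second: 13 (not first). Third: 12, etc.
Total: 13 x 13 x 12 x 11 x 10 x 9 x 8 x 7.

Final answer: 112432320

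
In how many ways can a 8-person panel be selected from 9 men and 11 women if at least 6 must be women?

Sum over valid woman counts:
C(11,6)C(9,2) = 16632
C(11,7)C(9,1) = 2970
C(11,8)C(9,0) = 165
Total: 16632 + 2970 + 165.

Final answer: 19767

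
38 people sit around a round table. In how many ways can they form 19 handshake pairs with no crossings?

This is a standard Catalan-number count: the answer is C_n. Here n = 38/2 = 19.
C_n = (2n)!/(n!(n+1)!), so C_{19} = 38!/(19! x 20!) = C(38,19)/20 = 35345263800/20.

Final answer: C_{19} = 1767263190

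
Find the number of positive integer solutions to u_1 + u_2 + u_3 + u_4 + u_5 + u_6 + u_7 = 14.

Substitute u'_i = u_i - 1 (so u'_i >= 0). Then sum u'_i = 14 - 7 = 7.
Stars and bars: C(7+7-1, 7-1) = C(13,6).

Final answer: C(13,6) = 1716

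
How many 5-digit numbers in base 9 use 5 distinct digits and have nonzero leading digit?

The leading digit has 8 choices (anything but zero); the next has 8 (anything but the first), then 7, and so on, one fewer each time.
Total: 8 x 8 x 7 x 6 x 5.

Final answer: 13440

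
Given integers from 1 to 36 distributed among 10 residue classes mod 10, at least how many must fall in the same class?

By pigeonhole with 36 objects and 10 categories: ceiling(36/10).

Final answer: 4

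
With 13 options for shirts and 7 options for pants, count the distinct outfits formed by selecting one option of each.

By the multiplication principle: 13 x 7.

Final answer: 91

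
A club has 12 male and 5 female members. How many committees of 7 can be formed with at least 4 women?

Sum over valid woman counts:
C(5,4)C(12,3) = 1100
C(5,5)C(12,2) = 66
Total: 1100 + 66.

Final answer: 1166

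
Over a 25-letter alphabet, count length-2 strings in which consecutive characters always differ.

Let g(n) count such strings. g(1) = 25, and each valid string of length n-1 extends in 24 ways (any symbol but the last), so g(n) = 24 g(n-1).
Total: g(2) = 25 x 24^1.

Final answer: 25 x 24^{1} = 600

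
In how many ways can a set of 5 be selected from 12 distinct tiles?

C(12,5) = 12!/(5! x (12-5)!).

Final answer: C(12,5) = 792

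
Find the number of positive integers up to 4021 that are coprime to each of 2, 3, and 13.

|div by 2|=2010, |div by 3|=1340, |div by 13|=309.
|div by 2&3|=670, |div by 2&13|=154, |div by 3&13|=103, |div by all|=51.
By inclusion-exclusion, divisible by at least one: 2010+1340+309-670-154-103+51 = 2783.
Not divisible by any: 4021 - 2783.

Final answer: 1238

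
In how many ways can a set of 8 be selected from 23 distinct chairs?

C(23,8) = 23!/(8! x (23-8)!).

Final answer: C(23,8) = 490314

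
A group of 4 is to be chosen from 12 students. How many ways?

C(12,4) = 12!/(4! x (12-4)!).

Final answer: C(12,4) = 495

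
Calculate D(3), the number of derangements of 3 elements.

D(n) = (n-1)(D(n-1) + D(n-2)), D(0)=1, D(1)=0.
Building up: D(2)=1.
D(3) = 2 x (D(2) + D(1)) = 2 x (1 + 0).

Final answer: D(3) = 2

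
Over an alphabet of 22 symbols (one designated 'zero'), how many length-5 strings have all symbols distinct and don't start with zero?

The leading digit has 21 choices (anything but zero); the next has 21 (anything but the first), then 20, and so on, one fewer each time.
Total: 21 x 21 x 20 x 19 x 18.

Final answer: 3016440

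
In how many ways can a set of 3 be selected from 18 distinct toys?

C(18,3) = 18!/(3! x (18-3)!).

Final answer: C(18,3) = 816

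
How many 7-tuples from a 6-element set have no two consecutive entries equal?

Let g(n) count such strings. g(1) = 6, and each valid string of length n-1 extends in 5 ways (any symbol but the last), so g(n) = 5 g(n-1).
Total: g(7) = 6 x 5^6.

Final answer: 6 x 5^{6} = 93750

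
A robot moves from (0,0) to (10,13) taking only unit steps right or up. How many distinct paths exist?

Each path has 10 right steps and 13 up steps in some order (23 steps total).
Choose which 13 of the 23 steps are up: C(23,13).

Final answer: C(23,13) = 1144066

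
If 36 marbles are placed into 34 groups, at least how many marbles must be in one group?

By the pigeonhole principle: ceiling(36/34).

Final answer: 2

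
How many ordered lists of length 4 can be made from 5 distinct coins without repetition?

P(5,4) = 5!/(5-4)! = 5!/1!.

Final answer: P(5,4) = 120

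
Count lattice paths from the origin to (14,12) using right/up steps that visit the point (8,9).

Paths (0,0)->(8,9): C(17,9) = 24310.
Paths (8,9)->(14,12): C(9,3) = 84.
By multiplication principle: 24310 x 84.

Final answer: 2042040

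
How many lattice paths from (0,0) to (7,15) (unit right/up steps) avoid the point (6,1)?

Total paths to (7,15): C(22,15) = 170544.
Paths through (6,1): C(7,1) x C(15,14) = 105.
Avoiding (6,1): 170544 - 105.

Final answer: 170439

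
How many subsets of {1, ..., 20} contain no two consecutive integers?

Let a(n) count such subsets of {1, ..., n}. Either n is excluded (a(n-1) ways) or n is included, forcing n-1 out (a(n-2) ways), so a(n) = a(n-1) + a(n-2) with a(1)=2, a(2)=3.
Building up term by term: a(1)=2, a(2)=3, a(3)=5, a(4)=8, a(5)=13, a(6)=21, a(7)=34, a(8)=55, a(9)=89, a(10)=144, a(11)=233, a(12)=377, a(13)=610, a(14)=987, a(15)=1597, a(16)=2584, a(17)=4181, a(18)=6765, a(19)=10946, a(20)=17711.

Final answer: 17711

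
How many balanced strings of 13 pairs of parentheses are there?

The structures are counted by the Catalan number C_n. Here n = 13 (pairs).
C_n = (2n)!/(n!(n+1)!), so C_{13} = 26!/(13! x 14!) = C(26,13)/14 = 10400600/14.

Final answer: C_{13} = 742900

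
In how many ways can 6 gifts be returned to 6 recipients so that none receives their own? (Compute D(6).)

Use the recurrence D(n) = (n-1)(D(n-1) + D(n-2)) with D(0)=1, D(1)=0.
D(2) = 1 x (0 + 1) = 1
D(3) = 2 x (1 + 0) = 2
D(4) = 3 x (2 + 1) = 9
D(5) = 4 x (9 + 2) = 44
D(6) = 5 x (D(5) + D(4)) = 5 x (44 + 9)

Final answer: D(6) = 265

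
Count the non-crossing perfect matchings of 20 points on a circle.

The structures are counted by the Catalan number C_n. Here n = 20/2 = 10.
Using C_0 = 1 and C_(k+1) = C_k x 2(2k+1)/(k+2), build up term by term: C_1=1, C_2=2, C_3=5, C_4=14, C_5=42, C_6=132, C_7=429, C_8=1430, C_9=4862, C_10=16796.

Final answer: C_{10} = 16796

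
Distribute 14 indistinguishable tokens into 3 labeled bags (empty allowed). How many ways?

Stars and bars: C(n+k-1, k-1) = C(16,2).

Final answer: C(16,2) = 120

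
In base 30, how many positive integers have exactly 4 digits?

These are the integers in [30^3, 30^4), so the count is 30^4 - 30^3 = 29 x 30^3.

Final answer: 783000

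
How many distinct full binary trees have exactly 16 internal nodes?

This is counted by the nth Catalan number C_n. Here n = 16.
C_n = C(2n,n) - C(2n,n+1), so C_{16} = C(32,16) - C(32,17) = 601080390 - 565722720.

Final answer: C_{16} = 35357670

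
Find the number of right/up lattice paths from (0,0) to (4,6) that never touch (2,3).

Total paths to (4,6): C(10,6) = 210.
Paths through (2,3): C(5,3) x C(5,3) = 100.
Avoiding (2,3): 210 - 100.

Final answer: 110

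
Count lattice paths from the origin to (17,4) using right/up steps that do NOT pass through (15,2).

Total paths to (17,4): C(21,4) = 5985.
Paths through (15,2): C(17,2) x C(4,2) = 816.
Avoiding (15,2): 5985 - 816.

Final answer: 5169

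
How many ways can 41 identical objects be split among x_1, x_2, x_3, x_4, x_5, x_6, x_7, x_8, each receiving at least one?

Substitute x'_i = x_i - 1 (so x'_i >= 0). Then sum x'_i = 41 - 8 = 33.
Stars and bars: C(33+8-1, 8-1) = C(40,7).

Final answer: C(40,7) = 18643560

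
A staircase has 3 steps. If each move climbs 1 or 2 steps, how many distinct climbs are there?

Let f(n) count the ways. The last step is size 1 or 2, so f(n) = f(n-1) + f(n-2) with f(1)=1, f(2)=2.
Building up term by term: f(1)=1, f(2)=2, f(3)=3.

Final answer: 3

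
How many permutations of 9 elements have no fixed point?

Use the recurrence D(n) = (n-1)(D(n-1) + D(n-2)) with D(0)=1, D(1)=0.
Building up: D(2)=1, D(3)=2, D(4)=9, D(5)=44, D(6)=265, D(7)=1854, D(8)=14833.
D(9) = 8 x (D(8) + D(7)) = 8 x (14833 + 1854).

Final answer: D(9) = 133496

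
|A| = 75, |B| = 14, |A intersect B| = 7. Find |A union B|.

|A union B| = |A| + |B| - |A intersect B| = 75 + 14 - 7.

Final answer: 82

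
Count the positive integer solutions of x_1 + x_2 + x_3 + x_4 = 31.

Substitute x'_i = x_i - 1 (so x'_i >= 0). Then sum x'_i = 31 - 4 = 27.
Stars and bars: C(27+4-1, 4-1) = C(30,3).

Final answer: C(30,3) = 4060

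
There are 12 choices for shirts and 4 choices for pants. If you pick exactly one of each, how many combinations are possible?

By the multiplication principle: 12 x 4.

Final answer: 48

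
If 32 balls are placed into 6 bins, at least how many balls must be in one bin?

By the pigeonhole principle: ceiling(32/6).

Final answer: 6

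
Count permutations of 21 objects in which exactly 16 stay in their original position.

Choose which 16 elements are fixed: C(21,16) = 20349.
Derange the remaining 5 using D(j) = (j-1)(D(j-1) + D(j-2)), D(0)=1, D(1)=0: D(2)=1, D(3)=2, D(4)=9, D(5)=44.
Total: 20349 x 44.

Final answer: C(21,16) D(5) = 895356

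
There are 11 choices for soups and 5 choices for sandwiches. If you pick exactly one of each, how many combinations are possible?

By the multiplication principle: 11 x 5.

Final answer: 55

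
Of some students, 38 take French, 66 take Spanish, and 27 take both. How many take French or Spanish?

|A union B| = |A| + |B| - |A intersect B| = 38 + 66 - 27.

Final answer: 77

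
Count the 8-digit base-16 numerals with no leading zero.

In base 16, the leading digit has 15 choices (1..15); each of the remaining 7 digits has 16 choices.
Total: 15 x 16^7.

Final answer: 4026531840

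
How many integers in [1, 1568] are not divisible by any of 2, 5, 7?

|div by 2|=784, |div by 5|=313, |div by 7|=224.
|div by 2&5|=156, |div by 2&7|=112, |div by 5&7|=44, |div by all|=22.
By inclusion-exclusion, divisible by at least one: 784+313+224-156-112-44+22 = 1031.
Not divisible by any: 1568 - 1031.

Final answer: 537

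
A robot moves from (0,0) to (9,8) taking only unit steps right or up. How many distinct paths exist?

Each path has 9 right steps and 8 up steps in some order (17 steps total).
Choose which 8 of the 17 steps are up: C(17,8).

Final answer: C(17,8) = 24310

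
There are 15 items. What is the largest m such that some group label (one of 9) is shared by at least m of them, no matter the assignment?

There are 9 possible values for group label (one of 9). With 15 items and 9 categories, by pigeonhole: ceiling(15/9).

Final answer: 2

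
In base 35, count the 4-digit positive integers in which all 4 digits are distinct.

The leading digit has 34 choices (anything but zero); the next has 34 (anything but the first), then 33, and so on, one fewer each time.
Total: 34 x 34 x 33 x 32.

Final answer: 1220736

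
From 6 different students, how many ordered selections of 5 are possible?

P(6,5) = 6!/(6-5)! = 6!/1!.

Final answer: P(6,5) = 720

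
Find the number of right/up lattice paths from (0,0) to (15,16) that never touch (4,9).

Total paths to (15,16): C(31,16) = 300540195.
Paths through (4,9): C(13,9) x C(18,7) = 22754160.
Avoiding (4,9): 300540195 - 22754160.

Final answer: 277786035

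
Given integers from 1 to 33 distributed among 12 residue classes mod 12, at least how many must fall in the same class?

By pigeonhole with 33 objects and 12 categories: ceiling(33/12).

Final answer: 3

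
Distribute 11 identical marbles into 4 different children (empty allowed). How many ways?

Stars and bars: C(n+k-1, k-1) = C(14,3).

Final answer: C(14,3) = 364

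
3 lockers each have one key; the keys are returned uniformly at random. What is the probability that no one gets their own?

Use the recurrence D(n) = (n-1)(D(n-1) + D(n-2)) with D(0)=1, D(1)=0.
Building up: D(2)=1, D(3)=2.
Total arrangements: 3! = 6.
Probability = D(3)/3! = 1/3.

Final answer: D(3)/3! = 2/6 = 0.333333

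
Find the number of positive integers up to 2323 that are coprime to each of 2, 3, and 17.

|div by 2|=1161, |div by 3|=774, |div by 17|=136.
|div by 2&3|=387, |div by 2&17|=68, |div by 3&17|=45, |div by all|=22.
By inclusion-exclusion, divisible by at least one: 1161+774+136-387-68-45+22 = 1593.
Not divisible by any: 2323 - 1593.

Final answer: 730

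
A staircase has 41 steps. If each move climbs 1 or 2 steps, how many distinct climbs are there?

Let f(n) count the ways. The last step is size 1 or 2, so f(n) = f(n-1) + f(n-2) with f(1)=1, f(2)=2.
Building up term by term: f(1)=1, f(2)=2, f(3)=3, f(4)=5, f(5)=8, f(6)=13, f(7)=21, f(8)=34, f(9)=55, f(10)=89, f(11)=144, f(12)=233, f(13)=377, f(14)=610, f(15)=987, f(16)=1597, f(17)=2584, f(18)=4181, f(19)=6765, f(20)=10946, f(21)=17711, f(22)=28657, f(23)=46368, f(24)=75025, f(25)=121393, f(26)=196418, f(27)=317811, f(28)=514229, f(29)=832040, f(30)=1346269, f(31)=2178309, f(32)=3524578, f(33)=5702887, f(34)=9227465, f(35)=14930352, f(36)=24157817, f(37)=39088169, f(38)=63245986, f(39)=102334155, f(40)=165580141, f(41)=267914296.

Final answer: 267914296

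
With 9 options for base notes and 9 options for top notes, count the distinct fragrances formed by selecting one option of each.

By the multiplication principle: 9 x 9.

Final answer: 81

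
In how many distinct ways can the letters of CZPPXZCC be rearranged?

Letters (C:3, P:2, X:1, Z:2). Total letters: 8.
Permutations = 8!/(3! x 2! x 2!).

Final answer: 1680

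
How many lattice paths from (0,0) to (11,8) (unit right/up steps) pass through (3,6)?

Paths (0,0)->(3,6): C(9,6) = 84.
Paths (3,6)->(11,8): C(10,2) = 45.
By multiplication principle: 84 x 45.

Final answer: 3780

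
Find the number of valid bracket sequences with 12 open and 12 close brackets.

The structures are counted by the Catalan number C_n. Here n = 12 (pairs).
C_n = C(2n,n)/(n+1), so C_{12} = C(24,12)/13 = 2704156/13.

Final answer: C_{12} = 208012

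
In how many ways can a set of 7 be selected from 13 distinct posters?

C(13,7) = 13!/(7! x (13-7)!).

Final answer: C(13,7) = 1716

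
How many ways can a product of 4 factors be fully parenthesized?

This is a standard Catalan-number count: the answer is C_n. Here n = 4 - 1 = 3.
C_n = C(2n,n)/(n+1), so C_{3} = C(6,3)/4 = 20/4.

Final answer: C_{3} = 5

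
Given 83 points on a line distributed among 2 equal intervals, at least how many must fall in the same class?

By pigeonhole with 83 objects and 2 categories: ceiling(83/2).

Final answer: 42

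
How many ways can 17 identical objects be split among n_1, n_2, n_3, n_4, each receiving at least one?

Substitute n'_i = n_i - 1 (so n'_i >= 0). Then sum n'_i = 17 - 4 = 13.
Stars and bars: C(13+4-1, 4-1) = C(16,3).

Final answer: C(16,3) = 560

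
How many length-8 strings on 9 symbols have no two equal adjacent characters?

First character: 9 choices. Each subsequent: 8 choices (must differ from the previous one).
Total: 9 x 8^7.

Final answer: 9 x 8^{7} = 18874368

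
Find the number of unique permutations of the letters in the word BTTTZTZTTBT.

Letters (B:2, T:7, Z:2). Total letters: 11.
Permutations = 11!/(7! x 2! x 2!).

Final answer: 1980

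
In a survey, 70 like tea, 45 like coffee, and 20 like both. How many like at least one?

|A union B| = |A| + |B| - |A intersect B| = 70 + 45 - 20.

Final answer: 95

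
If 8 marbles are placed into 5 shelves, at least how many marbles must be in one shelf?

By the pigeonhole principle: ceiling(8/5).

Final answer: 2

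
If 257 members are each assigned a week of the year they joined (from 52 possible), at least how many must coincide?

There are 52 possible values for week of the year they joined. With 257 members and 52 categories, by pigeonhole: ceiling(257/52).

Final answer: 5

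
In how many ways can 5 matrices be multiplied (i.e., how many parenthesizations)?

This is counted by the nth Catalan number C_n. Here n = 5 - 1 = 4.
C_n = C(2n,n)/(n+1), so C_{4} = C(8,4)/5 = 70/5.

Final answer: C_{4} = 14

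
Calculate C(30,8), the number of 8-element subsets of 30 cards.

C(30,8) = 30!/(8! x 22!).

Final answer: \binom{30}{8} = 5852925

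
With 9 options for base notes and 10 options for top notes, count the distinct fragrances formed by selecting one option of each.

By the multiplication principle: 9 x 10.

Final answer: 90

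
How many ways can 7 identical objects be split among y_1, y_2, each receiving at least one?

Substitute y'_i = y_i - 1 (so y'_i >= 0). Then sum y'_i = 7 - 2 = 5.
Stars and bars: C(5+2-1, 2-1) = C(6,1).

Final answer: C(6,1) = 6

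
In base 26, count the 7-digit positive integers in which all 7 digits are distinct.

First digit: 25 (nonzero). Second: 25 (not first). Third: 24, etc.
Total: 25 x 25 x 24 x 23 x 22 x 21 x 20.

Final answer: 3187800000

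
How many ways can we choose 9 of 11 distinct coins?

C(11,9) = 11!/(9! x 2!).

Final answer: \binom{11}{9} = 55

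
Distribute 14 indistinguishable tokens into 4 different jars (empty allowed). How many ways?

Stars and bars: C(n+k-1, k-1) = C(17,3).

Final answer: C(17,3) = 680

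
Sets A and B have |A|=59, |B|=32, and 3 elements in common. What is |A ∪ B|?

|A union B| = |A| + |B| - |A intersect B| = 59 + 32 - 3.

Final answer: 88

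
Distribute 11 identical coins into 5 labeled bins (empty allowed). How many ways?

Stars and bars: C(n+k-1, k-1) = C(15,4).

Final answer: C(15,4) = 1365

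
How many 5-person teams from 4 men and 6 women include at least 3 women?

Sum over valid woman counts:
C(6,3)C(4,2) = 120
C(6,4)C(4,1) = 60
C(6,5)C(4,0) = 6
Total: 120 + 60 + 6.

Final answer: 186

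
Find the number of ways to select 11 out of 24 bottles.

C(24,11) = 24!/(11! x 13!).

Final answer: \binom{24}{11} = 2496144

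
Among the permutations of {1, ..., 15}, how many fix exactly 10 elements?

Choose which 10 elements are fixed: C(15,10) = 3003.
Derange the remaining 5 using D(j) = (j-1)(D(j-1) + D(j-2)), D(0)=1, D(1)=0: D(2)=1, D(3)=2, D(4)=9, D(5)=44.
Total: 3003 x 44.

Final answer: C(15,10) D(5) = 132132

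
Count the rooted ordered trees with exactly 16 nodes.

This is a standard Catalan-number count: the answer is C_n. Here n = 16 - 1 = 15.
Using C_0 = 1 and C_(k+1) = C_k x 2(2k+1)/(k+2), build up term by term: C_1=1, C_2=2, C_3=5, C_4=14, C_5=42, C_6=132, C_7=429, C_8=1430, C_9=4862, C_10=16796, C_11=58786, C_12=208012, C_13=742900, C_14=2674440, C_15=9694845.

Final answer: C_{15} = 9694845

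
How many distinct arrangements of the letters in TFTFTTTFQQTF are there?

Letters (F:4, Q:2, T:6). Total letters: 12.
Permutations = 12!/(6! x 4! x 2!).

Final answer: 13860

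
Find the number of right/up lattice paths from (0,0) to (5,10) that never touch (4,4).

Total paths to (5,10): C(15,10) = 3003.
Paths through (4,4): C(8,4) x C(7,6) = 490.
Avoiding (4,4): 3003 - 490.

Final answer: 2513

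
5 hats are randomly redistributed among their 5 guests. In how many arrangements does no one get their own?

Use the recurrence D(n) = (n-1)(D(n-1) + D(n-2)) with D(0)=1, D(1)=0.
D(2) = 1 x (0 + 1) = 1
D(3) = 2 x (1 + 0) = 2
D(4) = 3 x (2 + 1) = 9
D(5) = 4 x (D(4) + D(3)) = 4 x (9 + 2)

Final answer: D(5) = 44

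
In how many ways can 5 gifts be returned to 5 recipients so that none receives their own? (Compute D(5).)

D(n) = (n-1)(D(n-1) + D(n-2)), D(0)=1, D(1)=0.
D(2) = 1 x (0 + 1) = 1
D(3) = 2 x (1 + 0) = 2
D(4) = 3 x (2 + 1) = 9
D(5) = 4 x (D(4) + D(3)) = 4 x (9 + 2)

Final answer: D(5) = 44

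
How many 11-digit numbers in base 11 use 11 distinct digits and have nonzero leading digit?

First digit: 10 (nonzero). Second: 10 (not first). Third: 9, etc.
Total: 10 x 10 x 9 x 8 x 7 x 6 x 5 x 4 x 3 x 2 x 1.

Final answer: 36288000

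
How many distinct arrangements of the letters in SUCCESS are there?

Letters (C:2, E:1, S:3, U:1). Total letters: 7.
Permutations = 7!/(3! x 2!).

Final answer: 420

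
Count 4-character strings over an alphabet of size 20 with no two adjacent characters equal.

First character: 20 choices. Each subsequent: 19 choices (must differ from the previous one).
Total: 20 x 19^3.

Final answer: 20 x 19^{3} = 137180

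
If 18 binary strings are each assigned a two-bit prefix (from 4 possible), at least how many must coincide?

There are 4 possible values for two-bit prefix. With 18 binary strings and 4 categories, by pigeonhole: ceiling(18/4).

Final answer: 5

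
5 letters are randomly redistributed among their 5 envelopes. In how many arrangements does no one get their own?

Use the recurrence D(n) = (n-1)(D(n-1) + D(n-2)) with D(0)=1, D(1)=0.
D(2) = 1 x (0 + 1) = 1
D(3) = 2 x (1 + 0) = 2
D(4) = 3 x (2 + 1) = 9
D(5) = 4 x (D(4) + D(3)) = 4 x (9 + 2)

Final answer: D(5) = 44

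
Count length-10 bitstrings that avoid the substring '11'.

Classify by the final bit: ...0 gives a(n-1) strings, ...01 gives a(n-2) strings. Thus a(n) = a(n-1) + a(n-2) with a(1)=2, a(2)=3.
Building up term by term: a(1)=2, a(2)=3, a(3)=5, a(4)=8, a(5)=13, a(6)=21, a(7)=34, a(8)=55, a(9)=89, a(10)=144.

Final answer: 144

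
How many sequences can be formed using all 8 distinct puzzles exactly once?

The number of ways to arrange 8 distinct objects is 8!.

Final answer: 8! = 40320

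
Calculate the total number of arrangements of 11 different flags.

The number of ways to arrange 11 distinct objects is 11!.

Final answer: 11! = 39916800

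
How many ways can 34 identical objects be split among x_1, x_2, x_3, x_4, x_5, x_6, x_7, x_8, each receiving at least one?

Substitute x'_i = x_i - 1 (so x'_i >= 0). Then sum x'_i = 34 - 8 = 26.
Stars and bars: C(26+8-1, 8-1) = C(33,7).

Final answer: C(33,7) = 4272048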